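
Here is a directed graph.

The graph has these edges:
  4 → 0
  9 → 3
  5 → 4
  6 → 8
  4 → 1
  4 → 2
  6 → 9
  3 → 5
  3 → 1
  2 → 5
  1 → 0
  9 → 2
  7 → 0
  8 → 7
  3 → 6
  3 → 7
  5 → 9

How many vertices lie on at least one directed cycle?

6

A vertex is on a directed cycle iff it belongs to a strongly connected component of size ≥ 2 (or has a self-loop).
The vertices on cycles are {2, 3, 4, 5, 6, 9} — 6 in total.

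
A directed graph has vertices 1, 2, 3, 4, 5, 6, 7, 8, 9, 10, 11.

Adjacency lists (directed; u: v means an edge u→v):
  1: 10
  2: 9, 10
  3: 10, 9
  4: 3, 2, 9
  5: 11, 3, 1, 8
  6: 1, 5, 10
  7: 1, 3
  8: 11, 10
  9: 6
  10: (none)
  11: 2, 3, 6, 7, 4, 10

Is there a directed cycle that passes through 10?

No

10 lies on a cycle iff there is a path from 10 back to itself.
Exploring from 10, it never reaches itself; equivalently, its strongly connected component is a singleton.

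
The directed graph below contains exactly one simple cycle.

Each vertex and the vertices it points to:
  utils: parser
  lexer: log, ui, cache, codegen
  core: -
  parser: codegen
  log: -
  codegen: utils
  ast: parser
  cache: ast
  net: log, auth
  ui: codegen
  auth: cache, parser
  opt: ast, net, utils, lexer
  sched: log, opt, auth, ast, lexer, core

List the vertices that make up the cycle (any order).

DFS with gray/black marking from codegen:
codegen gray
  utils gray
    parser gray
      parser→codegen: codegen is gray → back edge
Back edge closes the cycle codegen → utils → parser → codegen; its vertices are {utils, parser, codegen}.

utils, parser, codegen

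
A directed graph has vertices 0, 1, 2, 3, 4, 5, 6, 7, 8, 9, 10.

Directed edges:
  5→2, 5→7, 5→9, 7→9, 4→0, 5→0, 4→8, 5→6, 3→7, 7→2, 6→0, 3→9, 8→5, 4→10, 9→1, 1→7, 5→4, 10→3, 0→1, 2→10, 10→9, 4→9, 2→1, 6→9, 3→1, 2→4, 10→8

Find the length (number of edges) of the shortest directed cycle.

For each vertex v, BFS finds the shortest path from v back to v.
The shortest such closed walk is 5 → 4 → 8 → 5, length 3.

3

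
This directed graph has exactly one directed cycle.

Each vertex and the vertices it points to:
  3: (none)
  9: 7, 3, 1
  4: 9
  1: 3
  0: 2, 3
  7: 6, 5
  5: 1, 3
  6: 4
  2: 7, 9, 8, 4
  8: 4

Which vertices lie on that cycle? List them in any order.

4, 6, 7, 9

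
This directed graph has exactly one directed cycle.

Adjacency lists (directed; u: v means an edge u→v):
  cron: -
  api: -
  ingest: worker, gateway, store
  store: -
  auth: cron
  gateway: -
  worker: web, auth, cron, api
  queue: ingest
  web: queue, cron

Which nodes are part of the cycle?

DFS with gray/black marking from ingest:
ingest gray
  worker gray
    web gray
      queue gray
        queue→ingest: ingest is gray → back edge
Back edge closes the cycle ingest → worker → web → queue → ingest; its vertices are {web, queue, ingest, worker}.

web, queue, ingest, worker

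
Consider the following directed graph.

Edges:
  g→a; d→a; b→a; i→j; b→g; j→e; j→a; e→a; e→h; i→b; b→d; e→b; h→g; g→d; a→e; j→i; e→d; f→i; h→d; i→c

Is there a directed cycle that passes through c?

c lies on a cycle iff there is a path from c back to itself.
Exploring from c, it never reaches itself; equivalently, its strongly connected component is a singleton.

No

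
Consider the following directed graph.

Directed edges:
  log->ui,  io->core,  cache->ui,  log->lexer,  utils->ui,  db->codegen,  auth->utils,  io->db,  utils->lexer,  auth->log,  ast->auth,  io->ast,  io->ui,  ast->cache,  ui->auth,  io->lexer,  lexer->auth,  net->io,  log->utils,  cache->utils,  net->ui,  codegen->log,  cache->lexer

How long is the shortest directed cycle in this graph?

For each vertex v, BFS finds the shortest path from v back to v.
The shortest such closed walk is auth → utils → ui → auth, length 3.

3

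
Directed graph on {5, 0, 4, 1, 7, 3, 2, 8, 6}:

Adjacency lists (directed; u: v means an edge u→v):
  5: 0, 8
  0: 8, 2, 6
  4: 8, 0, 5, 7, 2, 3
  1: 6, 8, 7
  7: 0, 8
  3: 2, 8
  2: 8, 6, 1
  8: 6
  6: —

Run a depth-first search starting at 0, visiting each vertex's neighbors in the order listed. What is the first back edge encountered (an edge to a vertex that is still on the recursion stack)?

DFS from 0 (visiting each vertex's neighbors in the order listed); mark gray on enter, black on exit:
0 gray
  8 gray
    6 gray
    6 black
  8 black
  2 gray
    2→8: 8 black — skip
    2→6: 6 black — skip
    1 gray
      1→6: 6 black — skip
      1→8: 8 black — skip
      7 gray
        7→0: 0 is gray → back edge
First back edge: 7 → 0.

7→0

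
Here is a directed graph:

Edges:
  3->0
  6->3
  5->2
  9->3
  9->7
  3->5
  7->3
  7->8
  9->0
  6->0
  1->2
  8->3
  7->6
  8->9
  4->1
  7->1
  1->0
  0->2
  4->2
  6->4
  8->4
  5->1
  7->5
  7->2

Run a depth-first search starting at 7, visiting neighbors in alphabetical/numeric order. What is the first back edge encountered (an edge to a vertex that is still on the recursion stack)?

DFS from 7 (visiting neighbors in alphabetical/numeric order); mark gray on enter, black on exit:
7 gray
  1 gray
    0 gray
      2 gray
      2 black
    0 black
    1→2: 2 black — skip
  1 black
  7→2: 2 black — skip
  3 gray
    3→0: 0 black — skip
    5 gray
      5→1: 1 black — skip
      5→2: 2 black — skip
    5 black
  3 black
  7→5: 5 black — skip
  6 gray
    6→0: 0 black — skip
    6→3: 3 black — skip
    4 gray
      4→1: 1 black — skip
      4→2: 2 black — skip
    4 black
  6 black
  8 gray
    8→3: 3 black — skip
    8→4: 4 black — skip
    9 gray
      9→0: 0 black — skip
      9→3: 3 black — skip
      9→7: 7 is gray → back edge
First back edge: 9 → 7.

9->7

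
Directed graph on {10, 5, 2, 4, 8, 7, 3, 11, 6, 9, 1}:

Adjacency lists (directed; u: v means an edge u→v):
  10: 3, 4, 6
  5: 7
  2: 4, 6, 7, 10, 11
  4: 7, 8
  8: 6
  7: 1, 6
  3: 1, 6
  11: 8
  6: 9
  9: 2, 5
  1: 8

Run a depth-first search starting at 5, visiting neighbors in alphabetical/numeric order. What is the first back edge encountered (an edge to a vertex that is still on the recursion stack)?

4->7

DFS from 5 (visiting neighbors in alphabetical/numeric order); mark gray on enter, black on exit:
5 gray
  7 gray
    1 gray
      8 gray
        6 gray
          9 gray
            2 gray
              4 gray
                4→7: 7 is gray → back edge
First back edge: 4 → 7.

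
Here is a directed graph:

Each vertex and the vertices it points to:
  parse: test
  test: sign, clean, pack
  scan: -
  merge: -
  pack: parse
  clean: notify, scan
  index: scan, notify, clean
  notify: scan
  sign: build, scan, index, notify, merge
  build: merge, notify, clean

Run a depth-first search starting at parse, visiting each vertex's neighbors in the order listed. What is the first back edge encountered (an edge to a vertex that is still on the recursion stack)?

DFS from parse (visiting each vertex's neighbors in the order listed); mark gray on enter, black on exit:
parse gray
  test gray
    sign gray
      build gray
        merge gray
        merge black
        notify gray
          scan gray
          scan black
        notify black
        clean gray
          clean→notify: notify black — skip
          clean→scan: scan black — skip
        clean black
      build black
      sign→scan: scan black — skip
      index gray
        index→scan: scan black — skip
        index→notify: notify black — skip
        index→clean: clean black — skip
      index black
      sign→notify: notify black — skip
      sign→merge: merge black — skip
    sign black
    test→clean: clean black — skip
    pack gray
      pack→parse: parse is gray → back edge
First back edge: pack → parse.

pack→parse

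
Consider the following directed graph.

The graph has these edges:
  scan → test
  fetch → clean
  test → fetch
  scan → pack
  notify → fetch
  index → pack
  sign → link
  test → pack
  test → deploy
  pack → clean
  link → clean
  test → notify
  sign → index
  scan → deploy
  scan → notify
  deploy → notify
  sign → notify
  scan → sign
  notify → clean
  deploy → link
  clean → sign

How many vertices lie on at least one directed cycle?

A vertex is on a directed cycle iff it belongs to a strongly connected component of size ≥ 2 (or has a self-loop).
The vertices on cycles are {link, pack, sign, clean, fetch, index, notify} — 7 in total.

7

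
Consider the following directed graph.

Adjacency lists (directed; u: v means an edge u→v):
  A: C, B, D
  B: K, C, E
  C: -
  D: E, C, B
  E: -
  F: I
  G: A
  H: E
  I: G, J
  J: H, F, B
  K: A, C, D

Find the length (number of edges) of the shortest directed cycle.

3

For each vertex v, BFS finds the shortest path from v back to v.
The shortest such closed walk is I → J → F → I, length 3.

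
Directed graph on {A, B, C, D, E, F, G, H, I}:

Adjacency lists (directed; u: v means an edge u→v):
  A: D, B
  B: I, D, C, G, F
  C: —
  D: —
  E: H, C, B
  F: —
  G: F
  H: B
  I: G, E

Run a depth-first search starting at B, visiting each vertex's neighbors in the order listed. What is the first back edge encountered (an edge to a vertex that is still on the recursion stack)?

DFS from B (visiting each vertex's neighbors in the order listed); mark gray on enter, black on exit:
B gray
  I gray
    G gray
      F gray
      F black
    G black
    E gray
      H gray
        H→B: B is gray → back edge
First back edge: H → B.

H→B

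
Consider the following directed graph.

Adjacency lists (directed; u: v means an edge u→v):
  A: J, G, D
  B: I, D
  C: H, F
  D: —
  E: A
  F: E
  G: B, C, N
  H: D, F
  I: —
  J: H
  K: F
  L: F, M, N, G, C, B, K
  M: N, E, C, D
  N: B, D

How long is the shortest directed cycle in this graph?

5

For each vertex v, BFS finds the shortest path from v back to v.
The shortest such closed walk is E → A → G → C → F → E, length 5.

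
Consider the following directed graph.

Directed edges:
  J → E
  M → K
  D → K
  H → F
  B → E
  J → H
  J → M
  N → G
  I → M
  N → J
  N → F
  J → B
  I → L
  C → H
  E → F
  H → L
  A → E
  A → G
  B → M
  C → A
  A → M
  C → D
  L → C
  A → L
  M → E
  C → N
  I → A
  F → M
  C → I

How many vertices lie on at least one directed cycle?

10

A vertex is on a directed cycle iff it belongs to a strongly connected component of size ≥ 2 (or has a self-loop).
The vertices on cycles are {A, C, E, F, H, I, J, L, M, N} — 10 in total.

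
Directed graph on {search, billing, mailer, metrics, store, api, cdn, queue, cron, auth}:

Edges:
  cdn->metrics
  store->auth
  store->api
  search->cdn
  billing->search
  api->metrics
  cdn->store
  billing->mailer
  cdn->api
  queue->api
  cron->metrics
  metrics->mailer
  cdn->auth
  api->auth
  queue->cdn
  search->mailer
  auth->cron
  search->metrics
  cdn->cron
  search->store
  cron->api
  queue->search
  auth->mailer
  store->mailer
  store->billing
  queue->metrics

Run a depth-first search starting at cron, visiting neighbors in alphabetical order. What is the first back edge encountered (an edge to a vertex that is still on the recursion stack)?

DFS from cron (visiting neighbors in alphabetical order); mark gray on enter, black on exit:
cron gray
  api gray
    auth gray
      auth→cron: cron is gray → back edge
First back edge: auth → cron.

auth→cron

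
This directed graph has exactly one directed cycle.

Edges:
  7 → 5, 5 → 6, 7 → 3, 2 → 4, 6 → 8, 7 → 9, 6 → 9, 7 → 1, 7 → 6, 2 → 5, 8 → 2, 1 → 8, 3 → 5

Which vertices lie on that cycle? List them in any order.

DFS with gray/black marking from 6:
6 gray
  9 gray
  9 black
  8 gray
    2 gray
      4 gray
      4 black
      5 gray
        5→6: 6 is gray → back edge
Back edge closes the cycle 6 → 8 → 2 → 5 → 6; its vertices are {2, 5, 6, 8}.

2, 5, 6, 8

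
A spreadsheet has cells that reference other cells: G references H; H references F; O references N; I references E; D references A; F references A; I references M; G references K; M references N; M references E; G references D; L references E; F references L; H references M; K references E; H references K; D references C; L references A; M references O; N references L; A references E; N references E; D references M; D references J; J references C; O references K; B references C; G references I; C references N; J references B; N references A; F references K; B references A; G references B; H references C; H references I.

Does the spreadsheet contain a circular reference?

No

DFS with white/gray/black marking, starting from O:
O gray
  N gray
    L gray
      A gray
        E gray
        E black
      A black
      L→E: E black — skip
    L black
    N→E: E black — skip
    N→A: A black — skip
  N black
  K gray
    K→E: E black — skip
  K black
O black
I gray
  I→E: E black — skip
  M gray
    M→N: N black — skip
    M→O: O black — skip
    M→E: E black — skip
  M black
I black
D gray
  C gray
    C→N: N black — skip
  C black
  D→A: A black — skip
  J gray
    J→C: C black — skip
    B gray
      B→C: C black — skip
      B→A: A black — skip
    B black
  J black
  D→M: M black — skip
D black
F gray
  F→L: L black — skip
  F→A: A black — skip
  F→K: K black — skip
F black
H gray
  H→F: F black — skip
  H→I: I black — skip
  H→M: M black — skip
  H→K: K black — skip
  H→C: C black — skip
H black
G gray
  G→H: H black — skip
  G→K: K black — skip
  G→I: I black — skip
  G→B: B black — skip
  G→D: D black — skip
G black
Every edge goes to a white or black vertex — no back edge, so the graph is acyclic.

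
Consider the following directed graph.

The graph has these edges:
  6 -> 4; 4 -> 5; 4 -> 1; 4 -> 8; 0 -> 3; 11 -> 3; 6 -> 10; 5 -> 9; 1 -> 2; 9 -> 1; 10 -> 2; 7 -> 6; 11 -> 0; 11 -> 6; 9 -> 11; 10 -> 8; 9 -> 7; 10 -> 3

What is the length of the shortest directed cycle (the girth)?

For each vertex v, BFS finds the shortest path from v back to v.
The shortest such closed walk is 11 → 6 → 4 → 5 → 9 → 11, length 5.

5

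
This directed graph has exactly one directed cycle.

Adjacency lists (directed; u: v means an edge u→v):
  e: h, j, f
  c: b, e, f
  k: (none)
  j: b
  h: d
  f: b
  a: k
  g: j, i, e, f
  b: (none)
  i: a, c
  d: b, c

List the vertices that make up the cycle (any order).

DFS with gray/black marking from e:
e gray
  h gray
    d gray
      b gray
      b black
      c gray
        c→b: b black — skip
        c→e: e is gray → back edge
Back edge closes the cycle e → h → d → c → e; its vertices are {c, d, e, h}.

c, d, e, h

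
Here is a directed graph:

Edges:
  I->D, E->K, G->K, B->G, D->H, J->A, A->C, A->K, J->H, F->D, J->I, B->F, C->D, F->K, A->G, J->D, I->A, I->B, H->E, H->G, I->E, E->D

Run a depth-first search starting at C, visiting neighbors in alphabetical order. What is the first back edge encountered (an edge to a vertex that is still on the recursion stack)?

E→D

DFS from C (visiting neighbors in alphabetical order); mark gray on enter, black on exit:
C gray
  D gray
    H gray
      E gray
        E→D: D is gray → back edge
First back edge: E → D.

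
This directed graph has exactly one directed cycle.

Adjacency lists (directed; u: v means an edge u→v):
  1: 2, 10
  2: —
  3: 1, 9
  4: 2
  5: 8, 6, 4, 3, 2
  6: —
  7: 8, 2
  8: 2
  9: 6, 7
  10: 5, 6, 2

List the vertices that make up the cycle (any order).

1, 3, 5, 10

DFS with gray/black marking from 5:
5 gray
  8 gray
    2 gray
    2 black
  8 black
  6 gray
  6 black
  4 gray
    4→2: 2 black — skip
  4 black
  3 gray
    1 gray
      1→2: 2 black — skip
      10 gray
        10→5: 5 is gray → back edge
Back edge closes the cycle 5 → 3 → 1 → 10 → 5; its vertices are {1, 3, 5, 10}.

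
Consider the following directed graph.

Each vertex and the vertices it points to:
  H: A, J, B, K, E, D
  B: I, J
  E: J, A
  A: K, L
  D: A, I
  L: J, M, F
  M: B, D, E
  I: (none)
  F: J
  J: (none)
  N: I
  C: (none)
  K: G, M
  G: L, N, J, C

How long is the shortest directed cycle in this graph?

For each vertex v, BFS finds the shortest path from v back to v.
The shortest such closed walk is K → M → E → A → K, length 4.

4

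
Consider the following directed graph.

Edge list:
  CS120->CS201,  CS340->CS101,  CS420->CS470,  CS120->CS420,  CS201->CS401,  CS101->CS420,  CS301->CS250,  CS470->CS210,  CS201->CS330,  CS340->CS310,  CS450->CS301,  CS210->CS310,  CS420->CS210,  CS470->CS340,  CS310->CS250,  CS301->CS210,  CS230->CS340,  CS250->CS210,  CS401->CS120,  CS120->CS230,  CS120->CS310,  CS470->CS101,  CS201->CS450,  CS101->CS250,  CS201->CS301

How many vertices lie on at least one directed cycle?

10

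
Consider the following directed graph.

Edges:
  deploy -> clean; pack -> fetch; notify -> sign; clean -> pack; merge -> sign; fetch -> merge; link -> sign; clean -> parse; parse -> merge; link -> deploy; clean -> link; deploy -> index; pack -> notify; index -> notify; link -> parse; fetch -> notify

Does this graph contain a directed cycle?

DFS with white/gray/black marking, starting from link:
link gray
  parse gray
    merge gray
      sign gray
      sign black
    merge black
  parse black
  deploy gray
    index gray
      notify gray
        notify→sign: sign black — skip
      notify black
    index black
    clean gray
      clean→link: link is gray → back edge
Back edge found, so a cycle exists: link → deploy → clean → link.

Yes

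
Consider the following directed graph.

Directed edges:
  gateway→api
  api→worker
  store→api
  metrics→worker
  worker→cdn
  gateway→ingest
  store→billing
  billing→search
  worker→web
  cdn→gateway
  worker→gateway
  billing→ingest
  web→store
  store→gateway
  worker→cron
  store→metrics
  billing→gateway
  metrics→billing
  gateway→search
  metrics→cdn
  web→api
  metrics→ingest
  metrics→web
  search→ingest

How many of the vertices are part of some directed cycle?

A vertex is on a directed cycle iff it belongs to a strongly connected component of size ≥ 2 (or has a self-loop).
The vertices on cycles are {api, cdn, web, store, worker, billing, gateway, metrics} — 8 in total.

8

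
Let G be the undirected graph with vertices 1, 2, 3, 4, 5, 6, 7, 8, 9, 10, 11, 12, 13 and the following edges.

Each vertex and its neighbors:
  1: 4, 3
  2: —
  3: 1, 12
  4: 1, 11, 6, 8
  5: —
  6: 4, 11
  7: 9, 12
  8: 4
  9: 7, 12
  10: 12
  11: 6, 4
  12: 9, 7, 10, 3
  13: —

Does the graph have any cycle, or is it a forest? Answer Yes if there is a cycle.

Yes

DFS, tracking each vertex's parent; an edge to a visited non-parent vertex closes a cycle.
Start from 10:
visit 10 (parent –)
  visit 12 (parent 10)
    visit 9 (parent 12)
      visit 7 (parent 9)
        7–9: parent, skip
        7–12: 12 visited and ≠ parent → cycle
Cycle: 12 – 9 – 7 – 12.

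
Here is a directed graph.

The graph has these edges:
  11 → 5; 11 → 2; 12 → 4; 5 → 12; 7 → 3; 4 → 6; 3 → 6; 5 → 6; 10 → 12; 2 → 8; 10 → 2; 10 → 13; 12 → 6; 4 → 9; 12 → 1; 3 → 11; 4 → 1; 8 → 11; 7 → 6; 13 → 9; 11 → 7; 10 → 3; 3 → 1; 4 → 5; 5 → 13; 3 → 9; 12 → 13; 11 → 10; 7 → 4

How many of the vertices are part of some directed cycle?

9

A vertex is on a directed cycle iff it belongs to a strongly connected component of size ≥ 2 (or has a self-loop).
The vertices on cycles are {2, 3, 4, 5, 7, 8, 10, 11, 12} — 9 in total.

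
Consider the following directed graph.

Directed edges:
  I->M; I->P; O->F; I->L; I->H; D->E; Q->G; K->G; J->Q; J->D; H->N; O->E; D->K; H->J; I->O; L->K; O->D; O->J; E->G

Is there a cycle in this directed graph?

DFS with white/gray/black marking, starting from M:
M gray
M black
I gray
  O gray
    D gray
      E gray
        G gray
        G black
      E black
      K gray
        K→G: G black — skip
      K black
    D black
    O→E: E black — skip
    J gray
      Q gray
        Q→G: G black — skip
      Q black
      J→D: D black — skip
    J black
    F gray
    F black
  O black
  I→M: M black — skip
  L gray
    L→K: K black — skip
  L black
  H gray
    N gray
    N black
    H→J: J black — skip
  H black
  P gray
  P black
I black
Every edge goes to a white or black vertex — no back edge, so the graph is acyclic.

No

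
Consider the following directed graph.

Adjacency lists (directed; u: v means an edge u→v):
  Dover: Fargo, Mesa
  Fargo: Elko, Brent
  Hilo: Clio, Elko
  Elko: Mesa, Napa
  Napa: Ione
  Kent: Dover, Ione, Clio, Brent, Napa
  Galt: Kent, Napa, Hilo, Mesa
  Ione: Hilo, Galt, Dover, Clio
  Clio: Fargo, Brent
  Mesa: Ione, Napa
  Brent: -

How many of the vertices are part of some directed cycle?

10

A vertex is on a directed cycle iff it belongs to a strongly connected component of size ≥ 2 (or has a self-loop).
The vertices on cycles are {Clio, Elko, Galt, Hilo, Ione, Kent, Mesa, Napa, Dover, Fargo} — 10 in total.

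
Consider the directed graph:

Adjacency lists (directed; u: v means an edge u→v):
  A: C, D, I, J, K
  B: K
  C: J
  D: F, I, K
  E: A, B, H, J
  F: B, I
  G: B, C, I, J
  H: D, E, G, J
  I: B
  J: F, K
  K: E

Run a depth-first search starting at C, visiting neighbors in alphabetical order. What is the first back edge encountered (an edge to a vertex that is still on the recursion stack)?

A->C

DFS from C (visiting neighbors in alphabetical order); mark gray on enter, black on exit:
C gray
  J gray
    F gray
      B gray
        K gray
          E gray
            A gray
              A→C: C is gray → back edge
First back edge: A → C.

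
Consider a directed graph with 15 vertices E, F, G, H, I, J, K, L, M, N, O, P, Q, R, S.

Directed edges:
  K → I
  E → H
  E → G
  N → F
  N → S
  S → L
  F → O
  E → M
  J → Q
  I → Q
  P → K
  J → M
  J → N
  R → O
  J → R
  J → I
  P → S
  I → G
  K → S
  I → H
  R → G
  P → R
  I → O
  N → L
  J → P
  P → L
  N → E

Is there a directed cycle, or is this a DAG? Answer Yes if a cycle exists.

DFS with white/gray/black marking, starting from R:
R gray
  G gray
  G black
  O gray
  O black
R black
E gray
  H gray
  H black
  M gray
  M black
  E→G: G black — skip
E black
F gray
  F→O: O black — skip
F black
I gray
  I→O: O black — skip
  Q gray
  Q black
  I→H: H black — skip
  I→G: G black — skip
I black
J gray
  N gray
    N→E: E black — skip
    S gray
      L gray
      L black
    S black
    N→F: F black — skip
    N→L: L black — skip
  N black
  P gray
    P→S: S black — skip
    P→L: L black — skip
    K gray
      K→I: I black — skip
      K→S: S black — skip
    K black
    P→R: R black — skip
  P black
  J→I: I black — skip
  J→R: R black — skip
  J→M: M black — skip
  J→Q: Q black — skip
J black
Every edge goes to a white or black vertex — no back edge, so the graph is acyclic.

No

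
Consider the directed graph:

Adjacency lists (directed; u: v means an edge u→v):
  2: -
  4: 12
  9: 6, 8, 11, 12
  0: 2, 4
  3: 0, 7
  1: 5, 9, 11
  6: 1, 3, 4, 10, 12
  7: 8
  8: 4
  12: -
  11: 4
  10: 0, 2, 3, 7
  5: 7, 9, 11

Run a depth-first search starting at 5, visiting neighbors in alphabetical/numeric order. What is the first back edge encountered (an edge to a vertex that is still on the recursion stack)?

DFS from 5 (visiting neighbors in alphabetical/numeric order); mark gray on enter, black on exit:
5 gray
  7 gray
    8 gray
      4 gray
        12 gray
        12 black
      4 black
    8 black
  7 black
  9 gray
    6 gray
      1 gray
        1→5: 5 is gray → back edge
First back edge: 1 → 5.

1→5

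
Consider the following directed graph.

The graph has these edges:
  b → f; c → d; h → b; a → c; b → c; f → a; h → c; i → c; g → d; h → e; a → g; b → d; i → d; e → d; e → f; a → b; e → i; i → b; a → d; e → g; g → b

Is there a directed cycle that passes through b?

Yes

b is on a cycle iff b can reach itself via ≥1 edge.
b → f → a → b — yes.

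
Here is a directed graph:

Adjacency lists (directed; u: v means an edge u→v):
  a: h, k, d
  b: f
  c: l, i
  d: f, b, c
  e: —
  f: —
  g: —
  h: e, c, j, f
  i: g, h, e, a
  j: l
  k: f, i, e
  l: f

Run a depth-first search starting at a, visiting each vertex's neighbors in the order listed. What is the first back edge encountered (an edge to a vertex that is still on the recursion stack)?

i→h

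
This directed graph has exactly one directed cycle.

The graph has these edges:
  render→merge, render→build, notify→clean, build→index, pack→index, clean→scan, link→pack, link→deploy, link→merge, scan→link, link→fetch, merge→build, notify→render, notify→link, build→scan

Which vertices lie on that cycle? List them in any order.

link, scan, build, merge

DFS with gray/black marking from link:
link gray
  deploy gray
  deploy black
  fetch gray
  fetch black
  merge gray
    build gray
      scan gray
        scan→link: link is gray → back edge
Back edge closes the cycle link → merge → build → scan → link; its vertices are {link, scan, build, merge}.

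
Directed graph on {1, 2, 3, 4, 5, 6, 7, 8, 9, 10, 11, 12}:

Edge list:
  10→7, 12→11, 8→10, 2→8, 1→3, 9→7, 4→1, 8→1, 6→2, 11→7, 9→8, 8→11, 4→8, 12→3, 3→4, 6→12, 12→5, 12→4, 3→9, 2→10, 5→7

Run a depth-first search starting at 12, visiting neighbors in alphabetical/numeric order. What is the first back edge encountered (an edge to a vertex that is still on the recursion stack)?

1→3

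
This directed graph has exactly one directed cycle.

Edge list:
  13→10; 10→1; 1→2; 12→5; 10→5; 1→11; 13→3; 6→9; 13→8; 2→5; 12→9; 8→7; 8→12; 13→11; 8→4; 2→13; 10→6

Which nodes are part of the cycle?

1, 2, 10, 13

DFS with gray/black marking from 2:
2 gray
  5 gray
  5 black
  13 gray
    10 gray
      6 gray
        9 gray
        9 black
      6 black
      1 gray
        1→2: 2 is gray → back edge
Back edge closes the cycle 2 → 13 → 10 → 1 → 2; its vertices are {1, 2, 10, 13}.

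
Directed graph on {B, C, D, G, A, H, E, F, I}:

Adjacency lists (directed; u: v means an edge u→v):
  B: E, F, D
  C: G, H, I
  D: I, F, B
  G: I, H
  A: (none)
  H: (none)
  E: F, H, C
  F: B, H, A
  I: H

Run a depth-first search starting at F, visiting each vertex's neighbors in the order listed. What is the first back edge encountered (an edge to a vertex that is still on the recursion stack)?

DFS from F (visiting each vertex's neighbors in the order listed); mark gray on enter, black on exit:
F gray
  B gray
    E gray
      E→F: F is gray → back edge
First back edge: E → F.

E→F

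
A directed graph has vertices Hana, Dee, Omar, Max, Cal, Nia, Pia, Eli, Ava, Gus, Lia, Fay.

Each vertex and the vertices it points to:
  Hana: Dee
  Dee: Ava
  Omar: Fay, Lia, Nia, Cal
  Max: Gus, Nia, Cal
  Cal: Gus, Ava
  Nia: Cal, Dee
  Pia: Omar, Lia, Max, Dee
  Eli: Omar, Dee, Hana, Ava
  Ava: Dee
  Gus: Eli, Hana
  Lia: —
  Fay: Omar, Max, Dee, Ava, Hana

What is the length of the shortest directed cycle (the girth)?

For each vertex v, BFS finds the shortest path from v back to v.
The shortest such closed walk is Omar → Fay → Omar, length 2.

2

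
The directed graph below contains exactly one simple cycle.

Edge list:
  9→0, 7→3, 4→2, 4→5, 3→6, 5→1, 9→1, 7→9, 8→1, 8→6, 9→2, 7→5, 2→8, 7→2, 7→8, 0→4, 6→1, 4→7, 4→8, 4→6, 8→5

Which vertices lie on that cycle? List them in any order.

DFS with gray/black marking from 9:
9 gray
  2 gray
    8 gray
      6 gray
        1 gray
        1 black
      6 black
      5 gray
        5→1: 1 black — skip
      5 black
      8→1: 1 black — skip
    8 black
  2 black
  9→1: 1 black — skip
  0 gray
    4 gray
      4→5: 5 black — skip
      4→8: 8 black — skip
      4→2: 2 black — skip
      4→6: 6 black — skip
      7 gray
        7→2: 2 black — skip
        7→8: 8 black — skip
        3 gray
          3→6: 6 black — skip
        3 black
        7→9: 9 is gray → back edge
Back edge closes the cycle 9 → 0 → 4 → 7 → 9; its vertices are {0, 4, 7, 9}.

0, 4, 7, 9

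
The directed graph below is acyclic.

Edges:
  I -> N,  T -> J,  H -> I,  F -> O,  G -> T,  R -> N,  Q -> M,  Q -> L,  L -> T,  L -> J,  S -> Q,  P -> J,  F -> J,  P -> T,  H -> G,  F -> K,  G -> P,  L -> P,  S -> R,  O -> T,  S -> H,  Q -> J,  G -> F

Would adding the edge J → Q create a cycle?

Yes

Adding J→Q creates a cycle iff Q can already reach J.
Path from Q: Q → J.
So Q → … → J → Q is a cycle.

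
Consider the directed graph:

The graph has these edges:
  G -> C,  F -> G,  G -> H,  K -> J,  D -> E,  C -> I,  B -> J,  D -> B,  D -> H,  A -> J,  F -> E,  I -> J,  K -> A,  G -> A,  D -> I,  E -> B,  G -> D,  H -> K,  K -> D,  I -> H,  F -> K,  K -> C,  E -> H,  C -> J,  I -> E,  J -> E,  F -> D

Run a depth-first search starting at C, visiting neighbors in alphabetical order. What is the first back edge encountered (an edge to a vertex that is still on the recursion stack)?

J->E

DFS from C (visiting neighbors in alphabetical order); mark gray on enter, black on exit:
C gray
  I gray
    E gray
      B gray
        J gray
          J→E: E is gray → back edge
First back edge: J → E.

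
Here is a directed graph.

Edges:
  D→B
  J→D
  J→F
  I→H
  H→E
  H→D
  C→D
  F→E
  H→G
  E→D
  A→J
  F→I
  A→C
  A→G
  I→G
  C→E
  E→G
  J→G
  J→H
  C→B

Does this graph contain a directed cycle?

No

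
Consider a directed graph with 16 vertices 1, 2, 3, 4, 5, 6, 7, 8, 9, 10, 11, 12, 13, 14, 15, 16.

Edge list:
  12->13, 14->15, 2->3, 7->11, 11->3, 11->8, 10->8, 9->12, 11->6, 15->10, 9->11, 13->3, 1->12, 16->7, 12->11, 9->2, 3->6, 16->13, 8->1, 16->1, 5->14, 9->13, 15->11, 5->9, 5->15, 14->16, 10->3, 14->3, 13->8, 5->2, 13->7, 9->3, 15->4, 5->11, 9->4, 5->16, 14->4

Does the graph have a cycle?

DFS with white/gray/black marking, starting from 12:
12 gray
  13 gray
    3 gray
      6 gray
      6 black
    3 black
    7 gray
      11 gray
        8 gray
          1 gray
            1→12: 12 is gray → back edge
Back edge found, so a cycle exists: 12 → 13 → 7 → 11 → 8 → 1 → 12.

Yes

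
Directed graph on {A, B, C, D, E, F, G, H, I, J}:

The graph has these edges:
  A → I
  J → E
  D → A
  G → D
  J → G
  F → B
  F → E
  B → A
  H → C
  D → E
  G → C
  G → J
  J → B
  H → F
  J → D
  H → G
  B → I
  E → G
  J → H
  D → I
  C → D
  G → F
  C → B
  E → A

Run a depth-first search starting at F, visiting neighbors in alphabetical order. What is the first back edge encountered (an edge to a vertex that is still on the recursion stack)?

DFS from F (visiting neighbors in alphabetical order); mark gray on enter, black on exit:
F gray
  B gray
    A gray
      I gray
      I black
    A black
    B→I: I black — skip
  B black
  E gray
    E→A: A black — skip
    G gray
      C gray
        C→B: B black — skip
        D gray
          D→A: A black — skip
          D→E: E is gray → back edge
First back edge: D → E.

D->E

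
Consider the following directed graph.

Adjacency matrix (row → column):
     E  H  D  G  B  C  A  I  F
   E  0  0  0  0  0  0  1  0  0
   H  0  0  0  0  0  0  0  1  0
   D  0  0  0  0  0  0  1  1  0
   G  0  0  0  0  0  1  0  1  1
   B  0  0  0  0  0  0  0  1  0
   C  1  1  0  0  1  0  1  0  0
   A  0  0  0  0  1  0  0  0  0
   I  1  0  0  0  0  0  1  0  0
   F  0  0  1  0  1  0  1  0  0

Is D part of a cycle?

No

D lies on a cycle iff there is a path from D back to itself.
Exploring from D, it never reaches itself; equivalently, its strongly connected component is a singleton.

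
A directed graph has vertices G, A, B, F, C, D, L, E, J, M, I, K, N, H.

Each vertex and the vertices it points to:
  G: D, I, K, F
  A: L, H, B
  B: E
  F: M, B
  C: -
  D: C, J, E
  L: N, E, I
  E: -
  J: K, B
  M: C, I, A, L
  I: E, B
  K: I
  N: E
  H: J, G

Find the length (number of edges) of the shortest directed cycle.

For each vertex v, BFS finds the shortest path from v back to v.
The shortest such closed walk is A → H → G → F → M → A, length 5.

5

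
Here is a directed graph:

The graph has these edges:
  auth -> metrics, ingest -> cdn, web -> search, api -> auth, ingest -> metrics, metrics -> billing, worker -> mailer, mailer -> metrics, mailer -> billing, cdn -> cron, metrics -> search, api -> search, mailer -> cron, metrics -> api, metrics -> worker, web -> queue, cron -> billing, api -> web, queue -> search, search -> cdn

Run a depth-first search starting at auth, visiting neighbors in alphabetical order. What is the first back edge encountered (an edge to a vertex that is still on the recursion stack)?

DFS from auth (visiting neighbors in alphabetical order); mark gray on enter, black on exit:
auth gray
  metrics gray
    api gray
      api→auth: auth is gray → back edge
First back edge: api → auth.

api→auth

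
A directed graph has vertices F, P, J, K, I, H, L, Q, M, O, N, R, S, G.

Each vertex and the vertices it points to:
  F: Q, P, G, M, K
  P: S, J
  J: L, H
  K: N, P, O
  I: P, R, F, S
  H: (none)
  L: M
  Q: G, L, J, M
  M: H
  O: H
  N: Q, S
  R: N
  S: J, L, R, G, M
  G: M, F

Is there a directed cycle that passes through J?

No

J lies on a cycle iff there is a path from J back to itself.
Exploring from J, it never reaches itself; equivalently, its strongly connected component is a singleton.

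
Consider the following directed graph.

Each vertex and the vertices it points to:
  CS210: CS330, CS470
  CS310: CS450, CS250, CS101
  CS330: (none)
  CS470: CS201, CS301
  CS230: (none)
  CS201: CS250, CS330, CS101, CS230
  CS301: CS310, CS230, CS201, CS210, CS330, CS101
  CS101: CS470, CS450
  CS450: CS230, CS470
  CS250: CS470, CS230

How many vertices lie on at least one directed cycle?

8

A vertex is on a directed cycle iff it belongs to a strongly connected component of size ≥ 2 (or has a self-loop).
The vertices on cycles are {CS101, CS201, CS210, CS250, CS301, CS310, CS450, CS470} — 8 in total.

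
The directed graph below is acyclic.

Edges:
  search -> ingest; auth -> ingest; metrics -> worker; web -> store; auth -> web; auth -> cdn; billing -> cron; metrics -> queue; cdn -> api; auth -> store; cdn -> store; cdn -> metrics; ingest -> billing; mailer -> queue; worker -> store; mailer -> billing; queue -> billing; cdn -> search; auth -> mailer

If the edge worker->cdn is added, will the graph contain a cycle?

Adding worker→cdn creates a cycle iff cdn can already reach worker.
Path from cdn: cdn → metrics → worker.
So cdn → … → worker → cdn is a cycle.

Yes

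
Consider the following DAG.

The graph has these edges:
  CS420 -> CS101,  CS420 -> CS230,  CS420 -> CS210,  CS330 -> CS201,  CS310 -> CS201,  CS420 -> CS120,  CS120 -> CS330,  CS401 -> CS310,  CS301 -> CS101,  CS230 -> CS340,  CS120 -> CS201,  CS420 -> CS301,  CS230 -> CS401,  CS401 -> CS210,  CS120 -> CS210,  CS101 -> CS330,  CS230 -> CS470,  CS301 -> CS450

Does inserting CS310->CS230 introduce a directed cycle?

Yes

Adding CS310→CS230 creates a cycle iff CS230 can already reach CS310.
Path from CS230: CS230 → CS401 → CS310.
So CS230 → … → CS310 → CS230 is a cycle.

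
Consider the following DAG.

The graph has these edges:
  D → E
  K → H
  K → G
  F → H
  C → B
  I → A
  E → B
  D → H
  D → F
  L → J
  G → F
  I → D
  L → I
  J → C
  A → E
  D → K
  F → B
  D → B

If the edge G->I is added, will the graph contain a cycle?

Yes

Adding G→I creates a cycle iff I can already reach G.
Path from I: I → D → K → G.
So I → … → G → I is a cycle.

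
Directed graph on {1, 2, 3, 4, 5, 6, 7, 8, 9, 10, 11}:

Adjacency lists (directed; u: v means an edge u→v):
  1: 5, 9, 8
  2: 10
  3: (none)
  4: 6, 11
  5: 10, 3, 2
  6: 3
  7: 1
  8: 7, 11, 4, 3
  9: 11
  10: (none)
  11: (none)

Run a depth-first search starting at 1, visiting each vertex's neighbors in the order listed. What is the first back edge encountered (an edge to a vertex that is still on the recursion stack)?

7->1

DFS from 1 (visiting each vertex's neighbors in the order listed); mark gray on enter, black on exit:
1 gray
  5 gray
    10 gray
    10 black
    3 gray
    3 black
    2 gray
      2→10: 10 black — skip
    2 black
  5 black
  9 gray
    11 gray
    11 black
  9 black
  8 gray
    7 gray
      7→1: 1 is gray → back edge
First back edge: 7 → 1.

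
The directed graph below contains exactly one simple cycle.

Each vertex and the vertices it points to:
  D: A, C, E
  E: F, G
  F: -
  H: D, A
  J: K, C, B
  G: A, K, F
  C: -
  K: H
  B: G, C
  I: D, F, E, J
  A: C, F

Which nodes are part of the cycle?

DFS with gray/black marking from D:
D gray
  A gray
    C gray
    C black
    F gray
    F black
  A black
  D→C: C black — skip
  E gray
    E→F: F black — skip
    G gray
      G→A: A black — skip
      K gray
        H gray
          H→D: D is gray → back edge
Back edge closes the cycle D → E → G → K → H → D; its vertices are {D, E, G, H, K}.

D, E, G, H, K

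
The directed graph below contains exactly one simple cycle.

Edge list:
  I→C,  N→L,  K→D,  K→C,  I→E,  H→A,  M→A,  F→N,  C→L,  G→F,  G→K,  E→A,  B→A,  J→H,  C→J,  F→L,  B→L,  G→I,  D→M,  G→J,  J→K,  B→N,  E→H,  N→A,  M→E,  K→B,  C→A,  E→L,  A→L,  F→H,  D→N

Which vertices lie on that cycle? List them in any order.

C, J, K

DFS with gray/black marking from J:
J gray
  H gray
    A gray
      L gray
      L black
    A black
  H black
  K gray
    D gray
      M gray
        E gray
          E→A: A black — skip
          E→H: H black — skip
          E→L: L black — skip
        E black
        M→A: A black — skip
      M black
      N gray
        N→L: L black — skip
        N→A: A black — skip
      N black
    D black
    B gray
      B→N: N black — skip
      B→L: L black — skip
      B→A: A black — skip
    B black
    C gray
      C→A: A black — skip
      C→J: J is gray → back edge
Back edge closes the cycle J → K → C → J; its vertices are {C, J, K}.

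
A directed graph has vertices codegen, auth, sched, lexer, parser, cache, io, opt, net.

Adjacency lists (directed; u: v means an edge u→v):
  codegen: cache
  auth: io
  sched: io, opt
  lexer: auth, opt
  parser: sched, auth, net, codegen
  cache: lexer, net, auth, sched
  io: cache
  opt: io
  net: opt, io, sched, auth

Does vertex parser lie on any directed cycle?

parser lies on a cycle iff there is a path from parser back to itself.
Exploring from parser, it never reaches itself; equivalently, its strongly connected component is a singleton.

No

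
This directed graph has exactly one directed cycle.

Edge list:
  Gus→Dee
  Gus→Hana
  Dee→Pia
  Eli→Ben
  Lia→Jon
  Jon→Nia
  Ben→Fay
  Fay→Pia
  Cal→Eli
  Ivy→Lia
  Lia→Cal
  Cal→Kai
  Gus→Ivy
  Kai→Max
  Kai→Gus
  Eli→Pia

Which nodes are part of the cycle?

Cal, Gus, Ivy, Kai, Lia

DFS with gray/black marking from Cal:
Cal gray
  Kai gray
    Gus gray
      Ivy gray
        Lia gray
          Lia→Cal: Cal is gray → back edge
Back edge closes the cycle Cal → Kai → Gus → Ivy → Lia → Cal; its vertices are {Cal, Gus, Ivy, Kai, Lia}.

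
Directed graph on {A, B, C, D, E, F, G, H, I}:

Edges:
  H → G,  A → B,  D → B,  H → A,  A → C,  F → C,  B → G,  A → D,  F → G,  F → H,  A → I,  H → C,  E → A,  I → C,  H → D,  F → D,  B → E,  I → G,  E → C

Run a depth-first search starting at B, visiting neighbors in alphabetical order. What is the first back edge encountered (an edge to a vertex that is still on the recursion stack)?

A->B

DFS from B (visiting neighbors in alphabetical order); mark gray on enter, black on exit:
B gray
  E gray
    A gray
      A→B: B is gray → back edge
First back edge: A → B.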